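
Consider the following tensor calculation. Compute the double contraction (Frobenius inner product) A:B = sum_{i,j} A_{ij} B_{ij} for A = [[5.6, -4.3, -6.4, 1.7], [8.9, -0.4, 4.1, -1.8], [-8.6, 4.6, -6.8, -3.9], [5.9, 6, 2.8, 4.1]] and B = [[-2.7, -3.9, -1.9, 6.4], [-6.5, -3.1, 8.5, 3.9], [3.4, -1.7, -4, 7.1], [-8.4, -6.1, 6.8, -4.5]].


A:B = sum over all i,j of A_{ij} * B_{ij}.
Row 1: 5.6*-2.7=-15.12, -4.3*-3.9=16.77, -6.4*-1.9=12.16, 1.7*6.4=10.88 => row sum = 24.69
Row 2: 8.9*-6.5=-57.85, -0.4*-3.1=1.24, 4.1*8.5=34.85, -1.8*3.9=-7.02 => row sum = -28.78
Row 3: -8.6*3.4=-29.24, 4.6*-1.7=-7.82, -6.8*-4=27.2, -3.9*7.1=-27.69 => row sum = -37.55
Row 4: 5.9*-8.4=-49.56, 6*-6.1=-36.6, 2.8*6.8=19.04, 4.1*-4.5=-18.45 => row sum = -85.57
Total = 24.69 + -28.78 + -37.55 + -85.57 = -127.21

-127.21


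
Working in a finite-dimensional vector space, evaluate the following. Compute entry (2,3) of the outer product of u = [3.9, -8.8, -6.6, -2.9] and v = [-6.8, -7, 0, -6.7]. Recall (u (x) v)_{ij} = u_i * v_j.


The outer product entry T_{ij} = u_i * v_j.
We need i=2, j=3.
u_2 = -8.8, v_3 = 0
T_{2,3} = -8.8 * 0 = 0

0


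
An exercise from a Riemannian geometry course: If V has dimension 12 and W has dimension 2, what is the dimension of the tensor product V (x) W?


The dimension of a tensor product is the product of dimensions.
dim(V) = 12, dim(W) = 2
dim(V (x) W) = 12 * 2 = 24

24


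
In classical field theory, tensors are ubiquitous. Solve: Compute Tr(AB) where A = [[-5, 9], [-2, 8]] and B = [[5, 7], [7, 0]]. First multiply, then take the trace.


Tr(AB) = sum_i (AB)_{ii} where (AB)_{ii} = sum_k A_{ik} B_{ki}.
(AB)_{11} = -5*5 + 9*7 = 38
(AB)_{22} = -2*7 + 8*0 = -14
Tr(AB) = 38 + -14 = 24

24


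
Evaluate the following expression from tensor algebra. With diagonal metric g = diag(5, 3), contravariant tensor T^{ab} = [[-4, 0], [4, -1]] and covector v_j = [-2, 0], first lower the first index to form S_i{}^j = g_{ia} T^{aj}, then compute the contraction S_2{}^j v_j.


Step 1: lower the first index. For a diagonal metric, g_{ia} T^{aj} = g_{ii} T^{ij} (no sum on i).
g_{22} = 3
S_2{}^1 = 3 * T^{21} = 3 * 4 = 12
S_2{}^2 = 3 * T^{22} = 3 * -1 = -3
Step 2: contract S_2{}^j with v_j.
S_2{}^1 * v_1 = 12 * -2 = -24
S_2{}^2 * v_2 = -3 * 0 = 0
Result = -24 + 0 = -24

-24


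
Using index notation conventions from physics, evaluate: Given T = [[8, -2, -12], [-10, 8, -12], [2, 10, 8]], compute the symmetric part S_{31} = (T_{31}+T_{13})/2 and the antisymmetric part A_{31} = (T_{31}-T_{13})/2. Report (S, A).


T_{31} = 2
T_{13} = -12
S_{31} = (2 + -12)/2 = -10/2 = -5
A_{31} = (2 - -12)/2 = 14/2 = 7
Check: S + A = -5 + 7 = 2 = T_{31}.

(-5, 7)


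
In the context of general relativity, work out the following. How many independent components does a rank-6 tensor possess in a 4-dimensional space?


The number of components of a rank-r tensor in d dimensions is d^r.
Here d = 4 and r = 6.
4^6 = 4096

4096


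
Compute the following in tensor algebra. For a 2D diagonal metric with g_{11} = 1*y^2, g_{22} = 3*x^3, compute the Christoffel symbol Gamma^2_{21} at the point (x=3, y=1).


For a diagonal metric, Gamma^k_{ij} = (1/2) g^{kk} (dg_{ik}/dx_j + dg_{jk}/dx_i - dg_{ij}/dx_k).
The metric is diagonal, so g_{ab} = 0 for a != b.
At the given point: g_{11} = 1, g_{22} = 81
g^{22} = 1/81
dg_{22}/dx_1 = dg_{22}/dx_1 = 81
dg_{12}/dx_2 = 0 (off-diagonal)
dg_{21}/dx_2 = 0 (off-diagonal)
Numerator = 81 + 0 - 0 = 81
Gamma^2_{21} = 81 / (2 * 81) = 1/2

1/2


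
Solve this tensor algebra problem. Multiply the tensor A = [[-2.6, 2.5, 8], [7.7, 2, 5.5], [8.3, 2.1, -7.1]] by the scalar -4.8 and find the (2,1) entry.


Scalar multiplication: (cA)_{ij} = c * A_{ij}.
c = -4.8
A_{21} = 7.7
(cA)_{21} = -4.8 * 7.7 = -36.96

-36.96


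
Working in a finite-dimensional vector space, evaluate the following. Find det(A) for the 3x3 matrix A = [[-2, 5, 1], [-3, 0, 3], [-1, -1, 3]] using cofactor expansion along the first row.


Expanding along the first row, det(A) = a11*M_11 - a12*M_12 + a13*M_13, where M_1j is the (1,j) minor.
Minor M_11 = 0*3 - 3*-1 = 3
Minor M_12 = -3*3 - 3*-1 = -6
Minor M_13 = -3*-1 - 0*-1 = 3
det = -2*(3) - 5*(-6) + 1*(3)
    = -6 - -30 + 3
    = 27

27


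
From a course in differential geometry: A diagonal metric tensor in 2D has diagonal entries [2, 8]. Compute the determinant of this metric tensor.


For a diagonal metric, the determinant is the product of diagonal entries.
Diagonal entries: 2, 8
det(g) = 2 * 8 = 16

16


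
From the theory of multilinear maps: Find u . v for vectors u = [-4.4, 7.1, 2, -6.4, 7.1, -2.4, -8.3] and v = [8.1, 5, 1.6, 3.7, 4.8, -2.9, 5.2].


The inner product u . v = sum of u_i * v_i.
Term-by-term: -4.4 * 8.1, 7.1 * 5, 2 * 1.6, -6.4 * 3.7, 7.1 * 4.8, -2.4 * -2.9, -8.3 * 5.2
Products: -35.64, 35.5, 3.2, -23.68, 34.08, 6.96, -43.16
Sum = -35.64 + 35.5 + 3.2 + -23.68 + 34.08 + 6.96 + -43.16 = -22.74

-22.74


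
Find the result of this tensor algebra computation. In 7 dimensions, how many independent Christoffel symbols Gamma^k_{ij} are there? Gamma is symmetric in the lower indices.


Christoffel symbols Gamma^k_{ij} are symmetric in i,j, so there are d * d(d+1)/2 independent symbols.
d = 7
d(d+1)/2 = 7 * 8 / 2 = 28
Total = 7 * 28 = 196

196


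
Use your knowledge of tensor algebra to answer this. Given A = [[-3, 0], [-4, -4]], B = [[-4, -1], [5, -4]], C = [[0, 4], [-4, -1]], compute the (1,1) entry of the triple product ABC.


(ABC)_{11} = sum_m (AB)_{1m} C_{m1}. First compute row 1 of AB.
(AB)_{11} = -3*-4 + 0*5 = 12
(AB)_{12} = -3*-1 + 0*-4 = 3
Now contract with column 1 of C:
(AB)_{11} * C_{11} = 12 * 0 = 0
(AB)_{12} * C_{21} = 3 * -4 = -12
(ABC)_{11} = 0 + -12 = -12

-12


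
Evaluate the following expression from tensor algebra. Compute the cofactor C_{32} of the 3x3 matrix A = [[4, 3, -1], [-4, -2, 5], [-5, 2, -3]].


To find cofactor C_{32}, delete row 3 and column 2.
The resulting 2x2 submatrix is: [[4, -1], [-4, 5]]
Minor M_{32} = 4*5 - -1*-4
  = 20 - 4 = 16
Sign = (-1)^(3+2) = (-1)^5 = -1
Cofactor C_{32} = -1 * 16 = -16

-16


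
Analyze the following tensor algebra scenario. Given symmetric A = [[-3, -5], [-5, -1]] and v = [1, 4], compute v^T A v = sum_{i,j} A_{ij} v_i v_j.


First compute Av:
(Av)_1 = -3*1 + -5*4 = -23
(Av)_2 = -5*1 + -1*4 = -9
Av = [-23, -9]
Then v^T (Av) = 1*-23 + 4*-9
= -23 + -36 = -59

-59


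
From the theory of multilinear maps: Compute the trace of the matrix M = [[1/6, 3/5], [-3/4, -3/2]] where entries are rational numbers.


The trace is the sum of diagonal entries.
Diagonal: M[1,1] = 1/6, M[2,2] = -3/2
Tr(M) = 1/6 + -3/2
Computing step by step:
After adding M[1,1]: 1/6
After adding M[2,2]: -4/3
Tr(M) = -4/3

-4/3


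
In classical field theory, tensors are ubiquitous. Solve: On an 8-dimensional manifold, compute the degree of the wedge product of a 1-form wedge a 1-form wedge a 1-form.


The degree of a wedge product is the sum of the degrees of the individual forms.
Degrees: 1, 1, 1
Total degree = 1 + 1 + 1 = 3

3


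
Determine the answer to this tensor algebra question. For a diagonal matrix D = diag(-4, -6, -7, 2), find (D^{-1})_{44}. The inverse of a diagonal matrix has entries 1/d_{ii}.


For a diagonal matrix, the inverse has entries (D^{-1})_{ii} = 1/d_{ii}.
The diagonal entries are: d_{11} = -4, d_{22} = -6, d_{33} = -7, d_{44} = 2
We need (D^{-1})_{44} = 1/d_{44} = 1/2 = 1/2

1/2


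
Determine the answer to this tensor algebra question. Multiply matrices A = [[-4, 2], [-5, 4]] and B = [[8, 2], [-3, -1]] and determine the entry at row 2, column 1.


(AB)_{ij} = sum_k A_{ik} B_{kj}.
For i=2, j=1:
A_{21} * B_{11} = -5 * 8 = -40
A_{22} * B_{21} = 4 * -3 = -12
Sum = -40 + -12 = -52

-52


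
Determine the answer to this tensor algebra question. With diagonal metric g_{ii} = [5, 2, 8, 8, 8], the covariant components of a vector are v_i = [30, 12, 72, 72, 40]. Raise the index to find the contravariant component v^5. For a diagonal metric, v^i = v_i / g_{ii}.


To raise an index with a diagonal metric: v^i = v_i / g_{ii}.
For index 5: v_5 = 40, g_{55} = 8
v^5 = 40 / 8 = 5

5


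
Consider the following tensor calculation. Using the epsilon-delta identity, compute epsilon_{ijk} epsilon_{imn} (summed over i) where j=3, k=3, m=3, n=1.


Using the identity: epsilon_{ijk} epsilon_{imn} = delta_{jm} delta_{kn} - delta_{jn} delta_{km}.
delta_{33} = 1
delta_{31} = 0
delta_{31} = 0
delta_{33} = 1
Result = 1 * 0 - 0 * 1 = 0 - 0 = 0

0


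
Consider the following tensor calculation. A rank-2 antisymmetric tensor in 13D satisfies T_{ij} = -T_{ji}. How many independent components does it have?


An antisymmetric rank-2 tensor satisfies A_{ij} = -A_{ji}, so diagonal entries are zero.
The independent components are the upper-triangular entries: C(n, 2) = n(n-1)/2.
n = 13
C(13, 2) = 13 * 12 / 2 = 156 / 2 = 78

78


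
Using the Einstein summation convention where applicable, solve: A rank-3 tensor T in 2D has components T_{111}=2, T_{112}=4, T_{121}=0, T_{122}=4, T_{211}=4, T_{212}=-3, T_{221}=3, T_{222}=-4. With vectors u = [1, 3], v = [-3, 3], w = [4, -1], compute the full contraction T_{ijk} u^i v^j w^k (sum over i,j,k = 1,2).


S = sum over i,j,k of T_{ijk} u_i v_j w_k. Expanding all 8 terms:
T_{111}*u_1*v_1*w_1 = 2*1*-3*4 = -24  (running total: -24)
T_{112}*u_1*v_1*w_2 = 4*1*-3*-1 = 12  (running total: -12)
T_{121}*u_1*v_2*w_1 = 0*1*3*4 = 0  (running total: -12)
T_{122}*u_1*v_2*w_2 = 4*1*3*-1 = -12  (running total: -24)
T_{211}*u_2*v_1*w_1 = 4*3*-3*4 = -144  (running total: -168)
T_{212}*u_2*v_1*w_2 = -3*3*-3*-1 = -27  (running total: -195)
T_{221}*u_2*v_2*w_1 = 3*3*3*4 = 108  (running total: -87)
T_{222}*u_2*v_2*w_2 = -4*3*3*-1 = 36  (running total: -51)
S = -51

-51


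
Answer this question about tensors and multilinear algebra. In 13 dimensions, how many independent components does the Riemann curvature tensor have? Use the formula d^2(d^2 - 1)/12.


The Riemann tensor in d dimensions has d^2(d^2 - 1)/12 independent components.
d = 13, so d^2 = 169
d^2 - 1 = 168
d^2(d^2 - 1) = 169 * 168 = 28392
Divide by 12: 28392 / 12 = 2366

2366


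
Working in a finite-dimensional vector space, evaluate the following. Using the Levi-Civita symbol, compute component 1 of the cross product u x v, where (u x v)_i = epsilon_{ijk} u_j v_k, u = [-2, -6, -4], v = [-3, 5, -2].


(u x v)_1 = sum_{j,k} epsilon_{1jk} u_j v_k. Only permutations of (1,2,3) contribute; the two non-zero terms are:
eps_{123} u_2 v_3 = 1 * -6 * -2 = 12
eps_{132} u_3 v_2 = -1 * -4 * 5 = 20
(u x v)_1 = 32

32


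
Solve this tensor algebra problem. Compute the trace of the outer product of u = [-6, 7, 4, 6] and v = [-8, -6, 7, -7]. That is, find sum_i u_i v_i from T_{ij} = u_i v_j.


The outer product gives T_{ij} = u_i v_j.
The trace (contraction) is Tr(T) = sum_i T_{ii} = sum_i u_i v_i.
Diagonal entries:
T_{11} = u_1 * v_1 = -6 * -8 = 48
T_{22} = u_2 * v_2 = 7 * -6 = -42
T_{33} = u_3 * v_3 = 4 * 7 = 28
T_{44} = u_4 * v_4 = 6 * -7 = -42
Tr(T) = 48 + -42 + 28 + -42 = -8

-8


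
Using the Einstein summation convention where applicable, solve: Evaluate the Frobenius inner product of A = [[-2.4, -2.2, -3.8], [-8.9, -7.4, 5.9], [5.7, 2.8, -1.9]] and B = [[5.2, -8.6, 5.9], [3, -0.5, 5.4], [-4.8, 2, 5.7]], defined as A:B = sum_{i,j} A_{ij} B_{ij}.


A:B = sum over all i,j of A_{ij} * B_{ij}.
Row 1: -2.4*5.2=-12.48, -2.2*-8.6=18.92, -3.8*5.9=-22.42 => row sum = -15.98
Row 2: -8.9*3=-26.7, -7.4*-0.5=3.7, 5.9*5.4=31.86 => row sum = 8.86
Row 3: 5.7*-4.8=-27.36, 2.8*2=5.6, -1.9*5.7=-10.83 => row sum = -32.59
Total = -15.98 + 8.86 + -32.59 = -39.71

-39.71


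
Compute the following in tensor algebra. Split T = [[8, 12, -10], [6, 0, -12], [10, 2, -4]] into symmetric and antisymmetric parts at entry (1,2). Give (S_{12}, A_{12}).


T_{12} = 12
T_{21} = 6
S_{12} = (12 + 6)/2 = 18/2 = 9
A_{12} = (12 - 6)/2 = 6/2 = 3
Check: S + A = 9 + 3 = 12 = T_{12}.

(9, 3)


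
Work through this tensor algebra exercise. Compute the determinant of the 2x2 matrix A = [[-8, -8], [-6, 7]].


For a 2x2 matrix [[a, b], [c, d]], det = a*d - b*c.
a = -8, b = -8, c = -6, d = 7
a*d = -8 * 7 = -56
b*c = -8 * -6 = 48
det = -56 - 48 = -104

-104


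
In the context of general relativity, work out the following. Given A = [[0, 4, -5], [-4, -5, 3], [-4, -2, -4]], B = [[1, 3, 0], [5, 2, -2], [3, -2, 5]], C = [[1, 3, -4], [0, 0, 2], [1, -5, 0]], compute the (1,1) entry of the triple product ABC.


(ABC)_{11} = sum_m (AB)_{1m} C_{m1}. First compute row 1 of AB.
(AB)_{11} = 0*1 + 4*5 + -5*3 = 5
(AB)_{12} = 0*3 + 4*2 + -5*-2 = 18
(AB)_{13} = 0*0 + 4*-2 + -5*5 = -33
Now contract with column 1 of C:
(AB)_{11} * C_{11} = 5 * 1 = 5
(AB)_{12} * C_{21} = 18 * 0 = 0
(AB)_{13} * C_{31} = -33 * 1 = -33
(ABC)_{11} = 5 + 0 + -33 = -28

-28


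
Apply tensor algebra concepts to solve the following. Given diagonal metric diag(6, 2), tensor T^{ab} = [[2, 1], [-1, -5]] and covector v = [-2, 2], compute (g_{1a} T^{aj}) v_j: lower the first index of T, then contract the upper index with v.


Step 1: lower the first index. For a diagonal metric, g_{ia} T^{aj} = g_{ii} T^{ij} (no sum on i).
g_{11} = 6
S_1{}^1 = 6 * T^{11} = 6 * 2 = 12
S_1{}^2 = 6 * T^{12} = 6 * 1 = 6
Step 2: contract S_1{}^j with v_j.
S_1{}^1 * v_1 = 12 * -2 = -24
S_1{}^2 * v_2 = 6 * 2 = 12
Result = -24 + 12 = -12

-12


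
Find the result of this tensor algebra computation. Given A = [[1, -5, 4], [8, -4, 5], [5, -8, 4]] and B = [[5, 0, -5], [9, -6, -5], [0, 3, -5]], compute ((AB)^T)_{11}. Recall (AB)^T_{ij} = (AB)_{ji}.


(AB)^T_{ij} = (AB)_{ji} = sum_k A_{jk} B_{ki}.
For i=1, j=1 we need (AB)_{11}:
A_{11} * B_{11} = 1 * 5 = 5
A_{12} * B_{21} = -5 * 9 = -45
A_{13} * B_{31} = 4 * 0 = 0
Sum = 5 + -45 + 0 = -40

-40


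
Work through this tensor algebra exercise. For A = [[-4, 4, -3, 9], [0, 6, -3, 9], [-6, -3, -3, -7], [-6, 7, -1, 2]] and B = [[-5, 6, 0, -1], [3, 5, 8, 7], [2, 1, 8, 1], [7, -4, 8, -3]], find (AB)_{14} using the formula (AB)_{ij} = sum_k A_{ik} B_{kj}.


(AB)_{ij} = sum_k A_{ik} B_{kj}.
For i=1, j=4:
A_{11} * B_{14} = -4 * -1 = 4
A_{12} * B_{24} = 4 * 7 = 28
A_{13} * B_{34} = -3 * 1 = -3
A_{14} * B_{44} = 9 * -3 = -27
Sum = 4 + 28 + -3 + -27 = 2

2


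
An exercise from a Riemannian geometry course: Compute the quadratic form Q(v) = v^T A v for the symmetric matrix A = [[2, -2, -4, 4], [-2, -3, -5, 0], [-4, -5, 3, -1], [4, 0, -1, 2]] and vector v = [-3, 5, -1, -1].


First compute Av:
(Av)_1 = 2*-3 + -2*5 + -4*-1 + 4*-1 = -16
(Av)_2 = -2*-3 + -3*5 + -5*-1 + 0*-1 = -4
(Av)_3 = -4*-3 + -5*5 + 3*-1 + -1*-1 = -15
(Av)_4 = 4*-3 + 0*5 + -1*-1 + 2*-1 = -13
Av = [-16, -4, -15, -13]
Then v^T (Av) = -3*-16 + 5*-4 + -1*-15 + -1*-13
= 48 + -20 + 15 + 13 = 56

56


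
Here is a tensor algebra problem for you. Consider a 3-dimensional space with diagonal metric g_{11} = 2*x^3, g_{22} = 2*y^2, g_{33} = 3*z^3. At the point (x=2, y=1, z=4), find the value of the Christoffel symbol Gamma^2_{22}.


For a diagonal metric, Gamma^k_{ij} = (1/2) g^{kk} (dg_{ik}/dx_j + dg_{jk}/dx_i - dg_{ij}/dx_k).
The metric is diagonal, so g_{ab} = 0 for a != b.
At the given point: g_{11} = 16, g_{22} = 2, g_{33} = 192
g^{22} = 1/2
dg_{22}/dx_2 = dg_{22}/dx_2 = 4
dg_{22}/dx_2 = dg_{22}/dx_2 = 4
dg_{22}/dx_2 = dg_{22}/dx_2 = 4
Numerator = 4 + 4 - 4 = 4
Gamma^2_{22} = 4 / (2 * 2) = 1

1


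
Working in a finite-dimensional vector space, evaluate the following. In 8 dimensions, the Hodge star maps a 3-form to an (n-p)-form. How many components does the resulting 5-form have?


The Hodge dual of a p-form on an n-dimensional manifold is an (n-p)-form.
n = 8, p = 3, so dual degree = 8 - 3 = 5
The number of components is C(n, n-p) = C(8, 5) = 56

56


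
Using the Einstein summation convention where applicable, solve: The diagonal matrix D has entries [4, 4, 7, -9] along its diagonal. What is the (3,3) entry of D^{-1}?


For a diagonal matrix, the inverse has entries (D^{-1})_{ii} = 1/d_{ii}.
The diagonal entries are: d_{11} = 4, d_{22} = 4, d_{33} = 7, d_{44} = -9
We need (D^{-1})_{33} = 1/d_{33} = 1/7 = 1/7

1/7


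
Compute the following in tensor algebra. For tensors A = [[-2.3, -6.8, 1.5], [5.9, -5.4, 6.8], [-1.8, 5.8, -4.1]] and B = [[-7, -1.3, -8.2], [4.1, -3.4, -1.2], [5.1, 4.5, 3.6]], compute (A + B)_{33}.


Tensor addition is component-wise: (A + B)_{ij} = A_{ij} + B_{ij}.
A_{33} = -4.1
B_{33} = 3.6
(A + B)_{33} = -4.1 + 3.6 = -0.5

-0.5


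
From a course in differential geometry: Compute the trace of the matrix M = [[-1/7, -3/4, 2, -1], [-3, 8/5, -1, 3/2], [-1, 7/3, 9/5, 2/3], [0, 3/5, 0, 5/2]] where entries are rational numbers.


The trace is the sum of diagonal entries.
Diagonal: M[1,1] = -1/7, M[2,2] = 8/5, M[3,3] = 9/5, M[4,4] = 5/2
Tr(M) = -1/7 + 8/5 + 9/5 + 5/2
Computing step by step:
After adding M[1,1]: -1/7
After adding M[2,2]: 51/35
After adding M[3,3]: 114/35
After adding M[4,4]: 403/70
Tr(M) = 403/70

403/70


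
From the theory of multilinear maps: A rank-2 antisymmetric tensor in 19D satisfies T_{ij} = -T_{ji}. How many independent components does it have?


An antisymmetric rank-2 tensor satisfies A_{ij} = -A_{ji}, so diagonal entries are zero.
The independent components are the upper-triangular entries: C(n, 2) = n(n-1)/2.
n = 19
C(19, 2) = 19 * 18 / 2 = 342 / 2 = 171

171


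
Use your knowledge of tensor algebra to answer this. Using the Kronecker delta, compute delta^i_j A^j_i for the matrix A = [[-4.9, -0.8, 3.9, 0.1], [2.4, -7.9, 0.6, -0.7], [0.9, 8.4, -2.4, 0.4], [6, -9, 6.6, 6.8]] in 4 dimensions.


The contraction (trace) of a rank-2 tensor is the sum of its diagonal elements.
Diagonal entries: A[1,1] = -4.9, A[2,2] = -7.9, A[3,3] = -2.4, A[4,4] = 6.8
Tr(A) = -4.9 + -7.9 + -2.4 + 6.8 = -8.4

-8.4


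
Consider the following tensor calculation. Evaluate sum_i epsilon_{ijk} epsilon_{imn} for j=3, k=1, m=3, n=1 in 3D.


Using the identity: epsilon_{ijk} epsilon_{imn} = delta_{jm} delta_{kn} - delta_{jn} delta_{km}.
delta_{33} = 1
delta_{11} = 1
delta_{31} = 0
delta_{13} = 0
Result = 1 * 1 - 0 * 0 = 1 - 0 = 1

1


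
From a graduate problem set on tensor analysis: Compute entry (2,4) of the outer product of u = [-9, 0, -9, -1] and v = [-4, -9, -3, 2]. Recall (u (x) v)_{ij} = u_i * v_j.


The outer product entry T_{ij} = u_i * v_j.
We need i=2, j=4.
u_2 = 0, v_4 = 2
T_{2,4} = 0 * 2 = 0

0


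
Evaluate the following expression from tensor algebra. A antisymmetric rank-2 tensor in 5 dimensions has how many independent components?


A antisymmetric rank-2 tensor in d dimensions has d(d-1)/2 independent components.
d = 5
d(d-1)/2 = 5 * 4 / 2 = 20 / 2 = 10

10


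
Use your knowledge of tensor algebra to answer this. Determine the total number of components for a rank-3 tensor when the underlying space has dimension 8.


The number of components of a rank-r tensor in d dimensions is d^r.
Here d = 8 and r = 3.
8^3 = 512

512


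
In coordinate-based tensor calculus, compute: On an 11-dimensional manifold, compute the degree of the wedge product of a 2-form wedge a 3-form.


The degree of a wedge product is the sum of the degrees of the individual forms.
Degrees: 2, 3
Total degree = 2 + 3 = 5

5


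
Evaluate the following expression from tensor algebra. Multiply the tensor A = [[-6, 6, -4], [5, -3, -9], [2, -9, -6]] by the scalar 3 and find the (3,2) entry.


Scalar multiplication: (cA)_{ij} = c * A_{ij}.
c = 3
A_{32} = -9
(cA)_{32} = 3 * -9 = -27

-27


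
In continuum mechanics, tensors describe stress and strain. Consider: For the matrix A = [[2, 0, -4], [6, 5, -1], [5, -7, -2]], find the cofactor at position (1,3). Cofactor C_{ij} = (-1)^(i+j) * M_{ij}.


To find cofactor C_{13}, delete row 1 and column 3.
The resulting 2x2 submatrix is: [[6, 5], [5, -7]]
Minor M_{13} = 6*-7 - 5*5
  = -42 - 25 = -67
Sign = (-1)^(1+3) = (-1)^4 = 1
Cofactor C_{13} = 1 * -67 = -67

-67


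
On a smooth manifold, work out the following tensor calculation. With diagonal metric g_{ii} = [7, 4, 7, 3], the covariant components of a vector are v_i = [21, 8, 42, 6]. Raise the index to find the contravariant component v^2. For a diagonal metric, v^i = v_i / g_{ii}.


To raise an index with a diagonal metric: v^i = v_i / g_{ii}.
For index 2: v_2 = 8, g_{22} = 4
v^2 = 8 / 4 = 2

2


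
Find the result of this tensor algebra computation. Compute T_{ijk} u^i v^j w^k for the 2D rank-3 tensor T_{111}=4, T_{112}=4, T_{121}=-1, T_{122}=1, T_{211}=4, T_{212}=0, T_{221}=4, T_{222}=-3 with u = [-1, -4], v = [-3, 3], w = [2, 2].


S = sum over i,j,k of T_{ijk} u_i v_j w_k. Expanding all 8 terms:
T_{111}*u_1*v_1*w_1 = 4*-1*-3*2 = 24  (running total: 24)
T_{112}*u_1*v_1*w_2 = 4*-1*-3*2 = 24  (running total: 48)
T_{121}*u_1*v_2*w_1 = -1*-1*3*2 = 6  (running total: 54)
T_{122}*u_1*v_2*w_2 = 1*-1*3*2 = -6  (running total: 48)
T_{211}*u_2*v_1*w_1 = 4*-4*-3*2 = 96  (running total: 144)
T_{212}*u_2*v_1*w_2 = 0*-4*-3*2 = 0  (running total: 144)
T_{221}*u_2*v_2*w_1 = 4*-4*3*2 = -96  (running total: 48)
T_{222}*u_2*v_2*w_2 = -3*-4*3*2 = 72  (running total: 120)
S = 120

120


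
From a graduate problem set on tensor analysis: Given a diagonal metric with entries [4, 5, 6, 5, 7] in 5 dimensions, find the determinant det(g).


For a diagonal metric, the determinant is the product of diagonal entries.
Diagonal entries: 4, 5, 6, 5, 7
det(g) = 4 * 5 * 6 * 5 * 7 = 4200

4200


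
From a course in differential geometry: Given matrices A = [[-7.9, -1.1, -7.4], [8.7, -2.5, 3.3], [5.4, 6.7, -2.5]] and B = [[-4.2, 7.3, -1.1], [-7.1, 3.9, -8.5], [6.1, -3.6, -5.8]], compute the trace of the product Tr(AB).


Tr(AB) = sum_i (AB)_{ii} where (AB)_{ii} = sum_k A_{ik} B_{ki}.
(AB)_{11} = -7.9*-4.2 + -1.1*-7.1 + -7.4*6.1 = -4.15
(AB)_{22} = 8.7*7.3 + -2.5*3.9 + 3.3*-3.6 = 41.88
(AB)_{33} = 5.4*-1.1 + 6.7*-8.5 + -2.5*-5.8 = -48.39
Tr(AB) = -4.15 + 41.88 + -48.39 = -10.66

-10.66


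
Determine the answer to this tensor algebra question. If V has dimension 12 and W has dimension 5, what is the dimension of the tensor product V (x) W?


The dimension of a tensor product is the product of dimensions.
dim(V) = 12, dim(W) = 5
dim(V (x) W) = 12 * 5 = 60

60


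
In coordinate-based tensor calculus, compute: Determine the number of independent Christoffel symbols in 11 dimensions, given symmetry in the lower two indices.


Christoffel symbols Gamma^k_{ij} are symmetric in i,j, so there are d * d(d+1)/2 independent symbols.
d = 11
d(d+1)/2 = 11 * 12 / 2 = 66
Total = 11 * 66 = 726

726


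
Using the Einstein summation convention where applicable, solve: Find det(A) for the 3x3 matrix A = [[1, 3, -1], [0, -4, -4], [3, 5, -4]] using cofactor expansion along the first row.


Expanding along the first row, det(A) = a11*M_11 - a12*M_12 + a13*M_13, where M_1j is the (1,j) minor.
Minor M_11 = -4*-4 - -4*5 = 36
Minor M_12 = 0*-4 - -4*3 = 12
Minor M_13 = 0*5 - -4*3 = 12
det = 1*(36) - 3*(12) + -1*(12)
    = 36 - 36 + -12
    = -12

-12


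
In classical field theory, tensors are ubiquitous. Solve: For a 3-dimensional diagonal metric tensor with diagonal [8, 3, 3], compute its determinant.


For a diagonal metric, the determinant is the product of diagonal entries.
Diagonal entries: 8, 3, 3
det(g) = 8 * 3 * 3 = 72

72


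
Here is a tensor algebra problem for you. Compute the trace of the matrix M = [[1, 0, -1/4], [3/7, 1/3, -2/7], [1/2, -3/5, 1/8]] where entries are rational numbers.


The trace is the sum of diagonal entries.
Diagonal: M[1,1] = 1, M[2,2] = 1/3, M[3,3] = 1/8
Tr(M) = 1 + 1/3 + 1/8
Computing step by step:
After adding M[1,1]: 1
After adding M[2,2]: 4/3
After adding M[3,3]: 35/24
Tr(M) = 35/24

35/24


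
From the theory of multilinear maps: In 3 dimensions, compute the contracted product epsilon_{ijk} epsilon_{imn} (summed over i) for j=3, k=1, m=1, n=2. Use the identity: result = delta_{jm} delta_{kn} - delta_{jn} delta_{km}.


Using the identity: epsilon_{ijk} epsilon_{imn} = delta_{jm} delta_{kn} - delta_{jn} delta_{km}.
delta_{31} = 0
delta_{12} = 0
delta_{32} = 0
delta_{11} = 1
Result = 0 * 0 - 0 * 1 = 0 - 0 = 0

0


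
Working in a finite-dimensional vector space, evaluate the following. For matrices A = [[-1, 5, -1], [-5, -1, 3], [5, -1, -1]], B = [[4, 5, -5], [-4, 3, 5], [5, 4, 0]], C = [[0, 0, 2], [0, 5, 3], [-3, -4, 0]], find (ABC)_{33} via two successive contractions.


(ABC)_{33} = sum_m (AB)_{3m} C_{m3}. First compute row 3 of AB.
(AB)_{31} = 5*4 + -1*-4 + -1*5 = 19
(AB)_{32} = 5*5 + -1*3 + -1*4 = 18
(AB)_{33} = 5*-5 + -1*5 + -1*0 = -30
Now contract with column 3 of C:
(AB)_{31} * C_{13} = 19 * 2 = 38
(AB)_{32} * C_{23} = 18 * 3 = 54
(AB)_{33} * C_{33} = -30 * 0 = 0
(ABC)_{33} = 38 + 54 + 0 = 92

92


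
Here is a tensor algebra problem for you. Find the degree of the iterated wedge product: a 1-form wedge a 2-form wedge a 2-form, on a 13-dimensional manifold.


The degree of a wedge product is the sum of the degrees of the individual forms.
Degrees: 1, 2, 2
Total degree = 1 + 2 + 2 = 5

5


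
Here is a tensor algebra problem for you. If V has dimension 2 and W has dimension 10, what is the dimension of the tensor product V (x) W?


The dimension of a tensor product is the product of dimensions.
dim(V) = 2, dim(W) = 10
dim(V (x) W) = 2 * 10 = 20

20


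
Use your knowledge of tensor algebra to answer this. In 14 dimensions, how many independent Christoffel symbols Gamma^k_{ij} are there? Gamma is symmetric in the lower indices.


Christoffel symbols Gamma^k_{ij} are symmetric in i,j, so there are d * d(d+1)/2 independent symbols.
d = 14
d(d+1)/2 = 14 * 15 / 2 = 105
Total = 14 * 105 = 1470

1470


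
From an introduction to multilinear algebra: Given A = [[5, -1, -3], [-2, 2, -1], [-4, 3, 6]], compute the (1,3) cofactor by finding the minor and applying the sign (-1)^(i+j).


To find cofactor C_{13}, delete row 1 and column 3.
The resulting 2x2 submatrix is: [[-2, 2], [-4, 3]]
Minor M_{13} = -2*3 - 2*-4
  = -6 - -8 = 2
Sign = (-1)^(1+3) = (-1)^4 = 1
Cofactor C_{13} = 1 * 2 = 2

2


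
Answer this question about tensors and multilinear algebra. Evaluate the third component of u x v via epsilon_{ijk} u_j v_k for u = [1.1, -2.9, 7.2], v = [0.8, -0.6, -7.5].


(u x v)_3 = sum_{j,k} epsilon_{3jk} u_j v_k. Only permutations of (1,2,3) contribute; the two non-zero terms are:
eps_{312} u_1 v_2 = 1 * 1.1 * -0.6 = -0.66
eps_{321} u_2 v_1 = -1 * -2.9 * 0.8 = 2.32
(u x v)_3 = 1.66

1.66


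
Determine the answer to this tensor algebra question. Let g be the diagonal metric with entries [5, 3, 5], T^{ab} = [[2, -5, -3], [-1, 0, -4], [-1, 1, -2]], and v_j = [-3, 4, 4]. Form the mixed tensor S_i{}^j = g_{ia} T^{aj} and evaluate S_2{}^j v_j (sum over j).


Step 1: lower the first index. For a diagonal metric, g_{ia} T^{aj} = g_{ii} T^{ij} (no sum on i).
g_{22} = 3
S_2{}^1 = 3 * T^{21} = 3 * -1 = -3
S_2{}^2 = 3 * T^{22} = 3 * 0 = 0
S_2{}^3 = 3 * T^{23} = 3 * -4 = -12
Step 2: contract S_2{}^j with v_j.
S_2{}^1 * v_1 = -3 * -3 = 9
S_2{}^2 * v_2 = 0 * 4 = 0
S_2{}^3 * v_3 = -12 * 4 = -48
Result = 9 + 0 + -48 = -39

-39


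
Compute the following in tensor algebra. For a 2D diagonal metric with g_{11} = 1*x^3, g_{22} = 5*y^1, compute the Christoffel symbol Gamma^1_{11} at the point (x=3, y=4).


For a diagonal metric, Gamma^k_{ij} = (1/2) g^{kk} (dg_{ik}/dx_j + dg_{jk}/dx_i - dg_{ij}/dx_k).
The metric is diagonal, so g_{ab} = 0 for a != b.
At the given point: g_{11} = 27, g_{22} = 20
g^{11} = 1/27
dg_{11}/dx_1 = dg_{11}/dx_1 = 27
dg_{11}/dx_1 = dg_{11}/dx_1 = 27
dg_{11}/dx_1 = dg_{11}/dx_1 = 27
Numerator = 27 + 27 - 27 = 27
Gamma^1_{11} = 27 / (2 * 27) = 1/2

1/2


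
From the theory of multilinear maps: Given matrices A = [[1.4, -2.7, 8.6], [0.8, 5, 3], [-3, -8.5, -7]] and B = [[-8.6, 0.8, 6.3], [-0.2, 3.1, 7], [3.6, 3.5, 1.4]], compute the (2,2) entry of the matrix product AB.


(AB)_{ij} = sum_k A_{ik} B_{kj}.
For i=2, j=2:
A_{21} * B_{12} = 0.8 * 0.8 = 0.64
A_{22} * B_{22} = 5 * 3.1 = 15.5
A_{23} * B_{32} = 3 * 3.5 = 10.5
Sum = 0.64 + 15.5 + 10.5 = 26.64

26.64


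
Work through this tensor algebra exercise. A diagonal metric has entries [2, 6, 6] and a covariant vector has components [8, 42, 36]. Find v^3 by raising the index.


To raise an index with a diagonal metric: v^i = v_i / g_{ii}.
For index 3: v_3 = 36, g_{33} = 6
v^3 = 36 / 6 = 6

6


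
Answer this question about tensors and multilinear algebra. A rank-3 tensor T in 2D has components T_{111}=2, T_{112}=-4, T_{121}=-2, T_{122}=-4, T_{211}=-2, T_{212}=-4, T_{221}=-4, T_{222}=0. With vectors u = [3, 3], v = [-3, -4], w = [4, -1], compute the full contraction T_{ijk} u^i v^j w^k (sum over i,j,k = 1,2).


S = sum over i,j,k of T_{ijk} u_i v_j w_k. Expanding all 8 terms:
T_{111}*u_1*v_1*w_1 = 2*3*-3*4 = -72  (running total: -72)
T_{112}*u_1*v_1*w_2 = -4*3*-3*-1 = -36  (running total: -108)
T_{121}*u_1*v_2*w_1 = -2*3*-4*4 = 96  (running total: -12)
T_{122}*u_1*v_2*w_2 = -4*3*-4*-1 = -48  (running total: -60)
T_{211}*u_2*v_1*w_1 = -2*3*-3*4 = 72  (running total: 12)
T_{212}*u_2*v_1*w_2 = -4*3*-3*-1 = -36  (running total: -24)
T_{221}*u_2*v_2*w_1 = -4*3*-4*4 = 192  (running total: 168)
T_{222}*u_2*v_2*w_2 = 0*3*-4*-1 = 0  (running total: 168)
S = 168

168


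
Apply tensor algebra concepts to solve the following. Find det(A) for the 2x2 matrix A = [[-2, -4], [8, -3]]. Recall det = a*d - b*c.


For a 2x2 matrix [[a, b], [c, d]], det = a*d - b*c.
a = -2, b = -4, c = 8, d = -3
a*d = -2 * -3 = 6
b*c = -4 * 8 = -32
det = 6 - -32 = 38

38


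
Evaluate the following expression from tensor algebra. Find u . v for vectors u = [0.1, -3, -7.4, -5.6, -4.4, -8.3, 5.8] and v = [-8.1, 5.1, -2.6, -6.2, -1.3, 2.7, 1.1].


The inner product u . v = sum of u_i * v_i.
Term-by-term: 0.1 * -8.1, -3 * 5.1, -7.4 * -2.6, -5.6 * -6.2, -4.4 * -1.3, -8.3 * 2.7, 5.8 * 1.1
Products: -0.81, -15.3, 19.24, 34.72, 5.72, -22.41, 6.38
Sum = -0.81 + -15.3 + 19.24 + 34.72 + 5.72 + -22.41 + 6.38 = 27.54

27.54


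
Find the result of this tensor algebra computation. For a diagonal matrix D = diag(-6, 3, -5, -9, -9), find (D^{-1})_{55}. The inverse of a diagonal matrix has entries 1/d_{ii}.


For a diagonal matrix, the inverse has entries (D^{-1})_{ii} = 1/d_{ii}.
The diagonal entries are: d_{11} = -6, d_{22} = 3, d_{33} = -5, d_{44} = -9, d_{55} = -9
We need (D^{-1})_{55} = 1/d_{55} = 1/-9 = -1/9

-1/9


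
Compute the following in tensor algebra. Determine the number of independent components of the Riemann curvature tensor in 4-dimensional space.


The Riemann tensor in d dimensions has d^2(d^2 - 1)/12 independent components.
d = 4, so d^2 = 16
d^2 - 1 = 15
d^2(d^2 - 1) = 16 * 15 = 240
Divide by 12: 240 / 12 = 20

20


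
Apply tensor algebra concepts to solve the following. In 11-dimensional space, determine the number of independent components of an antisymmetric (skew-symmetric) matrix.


An antisymmetric rank-2 tensor satisfies A_{ij} = -A_{ji}, so diagonal entries are zero.
The independent components are the upper-triangular entries: C(n, 2) = n(n-1)/2.
n = 11
C(11, 2) = 11 * 10 / 2 = 110 / 2 = 55

55


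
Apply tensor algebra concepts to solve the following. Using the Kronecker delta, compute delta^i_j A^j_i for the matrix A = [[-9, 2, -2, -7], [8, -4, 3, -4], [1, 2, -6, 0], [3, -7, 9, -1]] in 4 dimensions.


The contraction (trace) of a rank-2 tensor is the sum of its diagonal elements.
Diagonal entries: A[1,1] = -9, A[2,2] = -4, A[3,3] = -6, A[4,4] = -1
Tr(A) = -9 + -4 + -6 + -1 = -20

-20


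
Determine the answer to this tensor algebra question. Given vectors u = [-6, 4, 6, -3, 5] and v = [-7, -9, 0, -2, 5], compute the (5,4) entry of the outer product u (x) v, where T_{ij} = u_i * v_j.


The outer product entry T_{ij} = u_i * v_j.
We need i=5, j=4.
u_5 = 5, v_4 = -2
T_{5,4} = 5 * -2 = -10

-10


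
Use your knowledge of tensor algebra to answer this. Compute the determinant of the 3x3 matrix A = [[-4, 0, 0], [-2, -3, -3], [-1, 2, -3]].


Expanding along the first row, det(A) = a11*M_11 - a12*M_12 + a13*M_13, where M_1j is the (1,j) minor.
Minor M_11 = -3*-3 - -3*2 = 15
Minor M_12 = -2*-3 - -3*-1 = 3
Minor M_13 = -2*2 - -3*-1 = -7
det = -4*(15) - 0*(3) + 0*(-7)
    = -60 - 0 + 0
    = -60

-60


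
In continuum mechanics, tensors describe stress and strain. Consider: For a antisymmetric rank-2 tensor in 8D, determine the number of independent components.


A antisymmetric rank-2 tensor in d dimensions has d(d-1)/2 independent components.
d = 8
d(d-1)/2 = 8 * 7 / 2 = 56 / 2 = 28

28


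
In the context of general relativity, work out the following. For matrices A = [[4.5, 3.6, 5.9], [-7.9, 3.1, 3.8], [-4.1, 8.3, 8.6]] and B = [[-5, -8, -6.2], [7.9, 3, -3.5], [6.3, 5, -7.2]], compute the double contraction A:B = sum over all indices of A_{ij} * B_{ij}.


A:B = sum over all i,j of A_{ij} * B_{ij}.
Row 1: 4.5*-5=-22.5, 3.6*-8=-28.8, 5.9*-6.2=-36.58 => row sum = -87.88
Row 2: -7.9*7.9=-62.41, 3.1*3=9.3, 3.8*-3.5=-13.3 => row sum = -66.41
Row 3: -4.1*6.3=-25.83, 8.3*5=41.5, 8.6*-7.2=-61.92 => row sum = -46.25
Total = -87.88 + -66.41 + -46.25 = -200.54

-200.54


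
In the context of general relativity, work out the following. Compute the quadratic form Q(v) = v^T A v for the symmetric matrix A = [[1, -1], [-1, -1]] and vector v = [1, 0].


First compute Av:
(Av)_1 = 1*1 + -1*0 = 1
(Av)_2 = -1*1 + -1*0 = -1
Av = [1, -1]
Then v^T (Av) = 1*1 + 0*-1
= 1 + 0 = 1

1


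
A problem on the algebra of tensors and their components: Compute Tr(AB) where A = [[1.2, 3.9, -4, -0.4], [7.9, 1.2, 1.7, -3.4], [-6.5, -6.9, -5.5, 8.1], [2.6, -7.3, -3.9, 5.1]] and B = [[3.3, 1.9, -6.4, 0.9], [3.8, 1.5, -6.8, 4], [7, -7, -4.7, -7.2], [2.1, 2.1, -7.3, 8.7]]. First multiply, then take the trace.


Tr(AB) = sum_i (AB)_{ii} where (AB)_{ii} = sum_k A_{ik} B_{ki}.
(AB)_{11} = 1.2*3.3 + 3.9*3.8 + -4*7 + -0.4*2.1 = -10.06
(AB)_{22} = 7.9*1.9 + 1.2*1.5 + 1.7*-7 + -3.4*2.1 = -2.23
(AB)_{33} = -6.5*-6.4 + -6.9*-6.8 + -5.5*-4.7 + 8.1*-7.3 = 55.24
(AB)_{44} = 2.6*0.9 + -7.3*4 + -3.9*-7.2 + 5.1*8.7 = 45.59
Tr(AB) = -10.06 + -2.23 + 55.24 + 45.59 = 88.54

88.54


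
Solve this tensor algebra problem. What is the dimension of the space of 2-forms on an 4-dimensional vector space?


The dimension of the space of p-forms on an n-dimensional space is C(n, p).
n = 4, p = 2
C(4, 2) = 4! / (2! * 2!) = 6

6


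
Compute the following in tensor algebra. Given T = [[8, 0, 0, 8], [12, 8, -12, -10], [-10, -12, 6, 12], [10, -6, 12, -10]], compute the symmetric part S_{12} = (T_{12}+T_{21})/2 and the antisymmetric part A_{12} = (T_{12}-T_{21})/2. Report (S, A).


T_{12} = 0
T_{21} = 12
S_{12} = (0 + 12)/2 = 12/2 = 6
A_{12} = (0 - 12)/2 = -12/2 = -6
Check: S + A = 6 + -6 = 0 = T_{12}.

(6, -6)


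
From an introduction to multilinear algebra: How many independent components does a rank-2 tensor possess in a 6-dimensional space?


The number of components of a rank-r tensor in d dimensions is d^r.
Here d = 6 and r = 2.
6^2 = 36

36


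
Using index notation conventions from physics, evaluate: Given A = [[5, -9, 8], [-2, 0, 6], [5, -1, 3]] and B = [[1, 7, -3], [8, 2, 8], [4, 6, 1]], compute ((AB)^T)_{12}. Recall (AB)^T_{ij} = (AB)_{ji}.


(AB)^T_{ij} = (AB)_{ji} = sum_k A_{jk} B_{ki}.
For i=1, j=2 we need (AB)_{21}:
A_{21} * B_{11} = -2 * 1 = -2
A_{22} * B_{21} = 0 * 8 = 0
A_{23} * B_{31} = 6 * 4 = 24
Sum = -2 + 0 + 24 = 22

22


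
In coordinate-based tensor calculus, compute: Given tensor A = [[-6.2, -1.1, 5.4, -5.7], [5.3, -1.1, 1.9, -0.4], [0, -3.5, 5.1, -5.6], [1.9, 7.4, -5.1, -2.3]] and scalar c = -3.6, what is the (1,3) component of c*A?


Scalar multiplication: (cA)_{ij} = c * A_{ij}.
c = -3.6
A_{13} = 5.4
(cA)_{13} = -3.6 * 5.4 = -19.44

-19.44


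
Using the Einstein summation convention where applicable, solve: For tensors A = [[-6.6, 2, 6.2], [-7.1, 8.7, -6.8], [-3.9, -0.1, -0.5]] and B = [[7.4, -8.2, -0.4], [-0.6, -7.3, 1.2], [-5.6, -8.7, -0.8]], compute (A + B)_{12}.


Tensor addition is component-wise: (A + B)_{ij} = A_{ij} + B_{ij}.
A_{12} = 2
B_{12} = -8.2
(A + B)_{12} = 2 + -8.2 = -6.2

-6.2


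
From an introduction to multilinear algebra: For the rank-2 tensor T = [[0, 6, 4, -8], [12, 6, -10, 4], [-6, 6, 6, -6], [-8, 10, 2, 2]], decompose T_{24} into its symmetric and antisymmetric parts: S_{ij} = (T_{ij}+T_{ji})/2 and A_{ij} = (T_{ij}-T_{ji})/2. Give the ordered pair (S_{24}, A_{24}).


T_{24} = 4
T_{42} = 10
S_{24} = (4 + 10)/2 = 14/2 = 7
A_{24} = (4 - 10)/2 = -6/2 = -3
Check: S + A = 7 + -3 = 4 = T_{24}.

(7, -3)


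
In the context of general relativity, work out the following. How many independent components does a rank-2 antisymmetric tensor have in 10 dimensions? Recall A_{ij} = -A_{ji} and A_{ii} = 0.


An antisymmetric rank-2 tensor satisfies A_{ij} = -A_{ji}, so diagonal entries are zero.
The independent components are the upper-triangular entries: C(n, 2) = n(n-1)/2.
n = 10
C(10, 2) = 10 * 9 / 2 = 90 / 2 = 45

45


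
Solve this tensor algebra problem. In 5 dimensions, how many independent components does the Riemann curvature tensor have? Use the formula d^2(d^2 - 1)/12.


The Riemann tensor in d dimensions has d^2(d^2 - 1)/12 independent components.
d = 5, so d^2 = 25
d^2 - 1 = 24
d^2(d^2 - 1) = 25 * 24 = 600
Divide by 12: 600 / 12 = 50

50


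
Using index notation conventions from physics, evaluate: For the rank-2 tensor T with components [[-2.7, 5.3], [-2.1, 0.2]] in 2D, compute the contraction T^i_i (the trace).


The contraction (trace) of a rank-2 tensor is the sum of its diagonal elements.
Diagonal entries: A[1,1] = -2.7, A[2,2] = 0.2
Tr(A) = -2.7 + 0.2 = -2.5

-2.5


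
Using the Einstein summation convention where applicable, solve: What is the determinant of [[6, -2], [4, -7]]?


For a 2x2 matrix [[a, b], [c, d]], det = a*d - b*c.
a = 6, b = -2, c = 4, d = -7
a*d = 6 * -7 = -42
b*c = -2 * 4 = -8
det = -42 - -8 = -34

-34


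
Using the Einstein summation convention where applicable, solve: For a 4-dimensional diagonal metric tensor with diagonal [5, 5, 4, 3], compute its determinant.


For a diagonal metric, the determinant is the product of diagonal entries.
Diagonal entries: 5, 5, 4, 3
det(g) = 5 * 5 * 4 * 3 = 300

300


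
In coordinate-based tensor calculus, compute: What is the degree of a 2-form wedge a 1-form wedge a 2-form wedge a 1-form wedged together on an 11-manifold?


The degree of a wedge product is the sum of the degrees of the individual forms.
Degrees: 2, 1, 2, 1
Total degree = 2 + 1 + 2 + 1 = 6

6


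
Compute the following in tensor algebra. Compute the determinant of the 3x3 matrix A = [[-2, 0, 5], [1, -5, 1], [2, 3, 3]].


Expanding along the first row, det(A) = a11*M_11 - a12*M_12 + a13*M_13, where M_1j is the (1,j) minor.
Minor M_11 = -5*3 - 1*3 = -18
Minor M_12 = 1*3 - 1*2 = 1
Minor M_13 = 1*3 - -5*2 = 13
det = -2*(-18) - 0*(1) + 5*(13)
    = 36 - 0 + 65
    = 101

101


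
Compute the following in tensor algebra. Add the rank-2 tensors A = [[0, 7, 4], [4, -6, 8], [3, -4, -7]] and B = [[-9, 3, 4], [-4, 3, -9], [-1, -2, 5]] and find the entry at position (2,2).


Tensor addition is component-wise: (A + B)_{ij} = A_{ij} + B_{ij}.
A_{22} = -6
B_{22} = 3
(A + B)_{22} = -6 + 3 = -3

-3


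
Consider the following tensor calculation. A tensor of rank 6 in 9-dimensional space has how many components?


The number of components of a rank-r tensor in d dimensions is d^r.
Here d = 9 and r = 6.
9^6 = 531441

531441


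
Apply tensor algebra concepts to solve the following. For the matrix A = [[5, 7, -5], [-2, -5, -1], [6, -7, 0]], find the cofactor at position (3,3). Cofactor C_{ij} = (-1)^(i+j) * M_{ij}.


To find cofactor C_{33}, delete row 3 and column 3.
The resulting 2x2 submatrix is: [[5, 7], [-2, -5]]
Minor M_{33} = 5*-5 - 7*-2
  = -25 - -14 = -11
Sign = (-1)^(3+3) = (-1)^6 = 1
Cofactor C_{33} = 1 * -11 = -11

-11


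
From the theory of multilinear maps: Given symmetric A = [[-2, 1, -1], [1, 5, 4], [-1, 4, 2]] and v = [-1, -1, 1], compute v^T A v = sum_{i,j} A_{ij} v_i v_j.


First compute Av:
(Av)_1 = -2*-1 + 1*-1 + -1*1 = 0
(Av)_2 = 1*-1 + 5*-1 + 4*1 = -2
(Av)_3 = -1*-1 + 4*-1 + 2*1 = -1
Av = [0, -2, -1]
Then v^T (Av) = -1*0 + -1*-2 + 1*-1
= 0 + 2 + -1 = 1

1
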